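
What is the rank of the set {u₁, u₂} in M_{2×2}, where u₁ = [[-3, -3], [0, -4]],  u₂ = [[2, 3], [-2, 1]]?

2

Use coordinates relative to {E₁₁, E₁₂, E₂₁, E₂₂}.
Apply Gaussian elimination to the matrix whose rows are u₁, u₂.
Reduction leaves 2 leading entries, giving rank 2.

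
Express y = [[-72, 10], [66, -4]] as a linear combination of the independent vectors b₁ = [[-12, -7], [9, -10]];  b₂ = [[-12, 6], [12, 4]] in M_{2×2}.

Take coordinate vectors relative to {E₁₁, E₁₂, E₂₁, E₂₂}.
Set up the augmented matrix [b₁ | b₂ | y] and row-reduce.
Back-substitution yields (α₁, α₂) = (2, 4).

y = 2b₁ + 4b₂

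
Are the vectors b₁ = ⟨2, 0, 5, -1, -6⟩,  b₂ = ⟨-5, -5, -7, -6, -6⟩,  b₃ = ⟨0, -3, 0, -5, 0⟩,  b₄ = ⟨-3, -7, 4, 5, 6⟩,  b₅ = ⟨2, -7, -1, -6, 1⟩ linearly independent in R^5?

linearly independent

Form the 5×5 matrix with these as columns; its determinant is -16900.
A nonzero determinant means the columns are linearly independent.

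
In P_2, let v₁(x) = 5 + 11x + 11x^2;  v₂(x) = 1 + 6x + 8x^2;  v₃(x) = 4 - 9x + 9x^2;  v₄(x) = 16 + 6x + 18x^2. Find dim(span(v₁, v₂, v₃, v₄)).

Use coordinates relative to {1, x, x^2}.
Put the 3×4 matrix [v₁|v₂|v₃|v₄] into echelon form.
Reduction leaves 3 leading entries, giving rank 3.
(With 4 elements in a 3-dimensional space the rank is at most 3.)

3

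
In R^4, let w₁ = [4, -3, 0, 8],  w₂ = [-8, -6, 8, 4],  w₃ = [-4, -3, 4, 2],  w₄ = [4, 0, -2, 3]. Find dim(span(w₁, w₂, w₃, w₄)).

Row-reduce the 4×4 matrix with these as rows.
Reduction leaves 2 leading entries, giving rank 2.

2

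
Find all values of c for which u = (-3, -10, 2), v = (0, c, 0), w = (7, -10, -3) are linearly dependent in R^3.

Dependence holds iff the 3×3 matrix [u v w] is singular.
Expanding, det = -5*c.
Setting this to zero gives c = 0.

c = 0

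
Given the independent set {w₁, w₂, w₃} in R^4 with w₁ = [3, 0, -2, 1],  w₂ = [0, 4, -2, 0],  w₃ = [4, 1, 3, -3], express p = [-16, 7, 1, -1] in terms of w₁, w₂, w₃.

Set up the augmented matrix [w₁ | w₂ | w₃ | p] and row-reduce.
The system has the unique solution (α₁, α₂, α₃) = (-4, 2, -1).

p = -4w₁ + 2w₂ - w₃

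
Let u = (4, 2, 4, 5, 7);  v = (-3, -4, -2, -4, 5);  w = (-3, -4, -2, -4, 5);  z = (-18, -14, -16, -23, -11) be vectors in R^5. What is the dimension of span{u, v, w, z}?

dim = 2

Apply Gaussian elimination to the matrix whose rows are u, v, w, z.
The echelon form has 2 nonzero rows, so the rank is 2.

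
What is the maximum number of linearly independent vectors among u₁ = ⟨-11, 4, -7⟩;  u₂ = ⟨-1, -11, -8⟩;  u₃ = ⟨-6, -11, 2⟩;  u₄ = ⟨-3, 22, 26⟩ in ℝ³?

Form the matrix with u₁, u₂, u₃, u₄ as columns and reduce.
Reduction leaves 3 leading entries, giving rank 3.
(With 4 elements in a 3-dimensional space the rank is at most 3.)

3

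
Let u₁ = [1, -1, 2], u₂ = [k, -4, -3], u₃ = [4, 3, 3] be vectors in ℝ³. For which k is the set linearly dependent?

Place the vectors as rows of a 3×3 matrix; dependence ⇔ determinant zero.
Cofactor expansion gives det = 9*k + 41.
This vanishes exactly when k = -41/9.

k = -41/9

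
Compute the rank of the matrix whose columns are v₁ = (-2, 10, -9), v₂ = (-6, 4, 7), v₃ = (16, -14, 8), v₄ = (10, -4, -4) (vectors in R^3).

rank 3

Form the matrix with v₁, v₂, v₃, v₄ as columns and reduce.
There are 3 pivot columns, so rank = 3.
(With 4 elements in a 3-dimensional space the rank is at most 3.)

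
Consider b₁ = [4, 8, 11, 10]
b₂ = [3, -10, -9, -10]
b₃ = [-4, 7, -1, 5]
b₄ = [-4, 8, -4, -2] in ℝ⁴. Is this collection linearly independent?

linearly independent

Row-reduce the matrix whose columns are b₁, b₂, b₃, b₄.
The reduction yields 4 nonzero rows, so the rank is 4.
Since rank = 4 (the number of vectors), the set is linearly independent.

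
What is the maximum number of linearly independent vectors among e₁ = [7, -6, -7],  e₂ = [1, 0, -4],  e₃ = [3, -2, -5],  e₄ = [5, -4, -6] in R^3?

Row-reduce the 4×3 matrix with these as rows.
The echelon form has 2 nonzero rows, so the rank is 2.
(With 4 elements in a 3-dimensional space the rank is at most 3.)

2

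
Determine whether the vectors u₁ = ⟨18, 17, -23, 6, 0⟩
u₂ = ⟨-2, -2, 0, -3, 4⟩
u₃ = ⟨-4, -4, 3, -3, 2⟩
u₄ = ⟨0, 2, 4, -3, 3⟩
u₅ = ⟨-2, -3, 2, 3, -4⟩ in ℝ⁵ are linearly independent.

linearly dependent

Form the 5×5 matrix with these as columns; its determinant is 0.
A zero determinant means the columns are linearly dependent.
Indeed u₁ + 3u₃ + 2u₄ + 3u₅ = 0.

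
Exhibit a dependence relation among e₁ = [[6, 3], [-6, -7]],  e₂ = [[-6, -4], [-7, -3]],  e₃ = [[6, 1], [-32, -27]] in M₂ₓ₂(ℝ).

Pass to coordinate vectors relative to the basis {E₁₁, E₁₂, E₂₁, E₂₂}.
Write the vectors as columns of a matrix and find a nonzero vector in its null space.
The free variable yields coefficients (3, 2, -1) (any nonzero multiple also works).

3e₁ + 2e₂ - e₃ = 0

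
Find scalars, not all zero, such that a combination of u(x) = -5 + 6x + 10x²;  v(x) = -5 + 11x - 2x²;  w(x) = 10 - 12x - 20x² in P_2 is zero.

Take coordinates with respect to {1, x, x²}.
Solve the homogeneous system with u, v, w as columns by row-reducing the coefficient matrix.
A generator of the null space is (2, 0, 1).

2u + w = 0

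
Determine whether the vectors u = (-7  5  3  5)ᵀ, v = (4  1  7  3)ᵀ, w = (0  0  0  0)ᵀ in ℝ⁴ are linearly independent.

linearly dependent

One of the vectors is the zero vector, so the set is linearly dependent.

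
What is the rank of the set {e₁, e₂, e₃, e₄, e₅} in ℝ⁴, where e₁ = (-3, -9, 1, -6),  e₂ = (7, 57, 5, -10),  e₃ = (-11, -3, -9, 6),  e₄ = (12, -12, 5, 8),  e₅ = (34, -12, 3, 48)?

rank 3

Form the matrix with e₁, e₂, e₃, e₄, e₅ as columns and reduce.
There are 3 pivot columns, so rank = 3.
(With 5 elements in a 4-dimensional space the rank is at most 4.)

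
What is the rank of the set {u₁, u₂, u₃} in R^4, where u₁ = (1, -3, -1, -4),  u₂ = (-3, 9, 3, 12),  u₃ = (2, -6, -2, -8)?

rank 1

Apply Gaussian elimination to the matrix whose rows are u₁, u₂, u₃.
There is 1 pivot column, so rank = 1.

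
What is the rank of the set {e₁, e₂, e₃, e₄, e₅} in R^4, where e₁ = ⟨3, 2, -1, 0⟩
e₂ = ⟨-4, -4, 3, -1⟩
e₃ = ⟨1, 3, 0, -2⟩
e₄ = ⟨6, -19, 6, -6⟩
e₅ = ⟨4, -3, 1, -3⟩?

Row-reduce the 5×4 matrix with these as rows.
The echelon form has 4 nonzero rows, so the rank is 4.
(With 5 elements in a 4-dimensional space the rank is at most 4.)

4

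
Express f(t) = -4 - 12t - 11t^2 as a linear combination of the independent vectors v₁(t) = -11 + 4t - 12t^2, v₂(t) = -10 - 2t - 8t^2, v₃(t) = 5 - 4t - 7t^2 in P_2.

f = -v₁ + 2v₂ + v₃

Identify each element with its coordinate vector in ℝ³ via {1, t, t^2}.
Write f = α₁v₁ + … + α₃v₃ and equate components.
Row-reducing the augmented matrix gives the unique coefficients (α₁, α₂, α₃) = (-1, 2, 1).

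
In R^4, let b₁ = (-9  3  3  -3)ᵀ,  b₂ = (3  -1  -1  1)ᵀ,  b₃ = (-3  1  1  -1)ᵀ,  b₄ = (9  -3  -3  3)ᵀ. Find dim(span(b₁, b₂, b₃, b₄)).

dim = 1

Row-reduce the 4×4 matrix with these as rows.
There is 1 pivot column, so rank = 1.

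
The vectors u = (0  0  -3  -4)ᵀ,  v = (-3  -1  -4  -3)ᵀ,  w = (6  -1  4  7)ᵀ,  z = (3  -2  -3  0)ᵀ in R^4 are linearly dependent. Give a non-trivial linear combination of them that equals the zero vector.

u + v + w - z = 0

Set up α₁u + … + α₄z = 0 and solve the homogeneous system.
A generator of the null space is (1, 1, 1, -1).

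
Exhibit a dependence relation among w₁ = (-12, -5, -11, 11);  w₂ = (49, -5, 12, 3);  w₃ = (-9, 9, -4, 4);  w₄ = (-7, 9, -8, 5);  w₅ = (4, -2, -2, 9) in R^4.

2w₁ + w₂ + 3w₃ - 2w₄ - 3w₅ = 0

Row-reduce the matrix with w₁, w₂, w₃, w₄, w₅ as columns; the null space gives the coefficients.
One solution (up to scaling) is (2, 1, 3, -2, -3).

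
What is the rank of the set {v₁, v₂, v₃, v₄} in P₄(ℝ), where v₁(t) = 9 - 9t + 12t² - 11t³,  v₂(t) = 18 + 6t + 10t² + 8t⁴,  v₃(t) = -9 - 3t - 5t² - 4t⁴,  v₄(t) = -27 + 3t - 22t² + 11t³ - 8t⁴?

rank 2

Pass to coordinate vectors with respect to the basis {1, t, …, t⁴}.
Apply Gaussian elimination to the matrix whose rows are v₁, v₂, v₃, v₄.
There are 2 pivot columns, so rank = 2.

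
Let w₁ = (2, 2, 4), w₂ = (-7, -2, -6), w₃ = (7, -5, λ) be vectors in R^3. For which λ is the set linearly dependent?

Dependence holds iff the 3×3 matrix [w₁ w₂ w₃] is singular.
The determinant works out to 10*λ + 52.
Setting this to zero gives λ = -26/5.

λ = -26/5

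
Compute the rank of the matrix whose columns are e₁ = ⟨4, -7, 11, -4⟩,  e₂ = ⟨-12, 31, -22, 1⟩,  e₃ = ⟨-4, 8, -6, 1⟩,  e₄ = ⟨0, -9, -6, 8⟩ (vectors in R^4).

Row-reduce the 4×4 matrix with these as rows.
The echelon form has 3 nonzero rows, so the rank is 3.

rank 3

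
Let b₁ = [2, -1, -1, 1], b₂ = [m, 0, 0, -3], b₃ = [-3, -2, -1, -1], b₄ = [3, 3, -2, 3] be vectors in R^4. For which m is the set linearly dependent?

The vectors are dependent exactly when the determinant of the matrix with rows b₁, b₂, b₃, b₄ vanishes.
The determinant works out to -9*m - 78.
This vanishes exactly when m = -26/3.

m = -26/3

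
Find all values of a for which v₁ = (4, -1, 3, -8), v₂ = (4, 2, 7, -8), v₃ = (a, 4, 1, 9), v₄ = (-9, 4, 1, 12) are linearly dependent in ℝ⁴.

a = -21/4

The vectors are dependent exactly when the determinant of the matrix with rows v₁, v₂, v₃, v₄ vanishes.
Cofactor expansion gives det = -52*a - 273.
Setting this to zero gives a = -21/4.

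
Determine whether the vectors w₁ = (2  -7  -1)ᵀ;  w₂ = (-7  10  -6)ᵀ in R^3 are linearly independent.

linearly independent

Place the vectors as rows of a 2×3 matrix and reduce to echelon form.
The reduction yields 2 nonzero rows, so the rank is 2.
Since rank = 2 (the number of vectors), the set is linearly independent.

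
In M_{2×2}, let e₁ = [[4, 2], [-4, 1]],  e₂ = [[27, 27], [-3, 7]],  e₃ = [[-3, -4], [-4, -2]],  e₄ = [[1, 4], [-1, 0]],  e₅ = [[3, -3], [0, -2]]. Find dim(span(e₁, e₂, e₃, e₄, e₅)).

Pass to coordinate vectors with respect to the basis {E₁₁, E₁₂, E₂₁, E₂₂}.
Row-reduce the 5×4 matrix with these as rows.
The echelon form has 4 nonzero rows, so the rank is 4.
(With 5 elements in a 4-dimensional space the rank is at most 4.)

dim = 4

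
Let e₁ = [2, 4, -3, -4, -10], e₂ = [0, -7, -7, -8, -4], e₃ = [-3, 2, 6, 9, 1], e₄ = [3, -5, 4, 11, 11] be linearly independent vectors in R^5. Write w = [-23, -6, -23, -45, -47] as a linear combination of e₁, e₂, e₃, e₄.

Solve the system with e₁, e₂, e₃, e₄ as columns and w as the right-hand side.
The system has the unique solution (c₁, …, c₄) = (-1, 4, 3, -4).

w = -e₁ + 4e₂ + 3e₃ - 4e₄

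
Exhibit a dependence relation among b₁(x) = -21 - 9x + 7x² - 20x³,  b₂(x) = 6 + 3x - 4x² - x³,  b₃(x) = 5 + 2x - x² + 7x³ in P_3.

b₁ + b₂ + 3b₃ = 0

Take coordinates with respect to {1, x, …, x³}.
Solve the homogeneous system with b₁, b₂, b₃ as columns by row-reducing the coefficient matrix.
A generator of the null space is (1, 1, 3).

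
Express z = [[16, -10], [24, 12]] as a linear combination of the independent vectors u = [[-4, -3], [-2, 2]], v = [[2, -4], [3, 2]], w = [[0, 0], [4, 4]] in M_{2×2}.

Identify each element with its coordinate vector in ℝ⁴ via {E₁₁, E₁₂, E₂₁, E₂₂}.
Since u, v, w are independent, the coefficients expressing z are uniquely determined by a linear system.
Back-substitution yields (c₁, c₂, c₃) = (-2, 4, 2).

z = -2u + 4v + 2w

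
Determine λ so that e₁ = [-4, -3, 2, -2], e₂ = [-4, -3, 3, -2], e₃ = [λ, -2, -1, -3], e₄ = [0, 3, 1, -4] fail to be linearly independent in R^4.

Place the vectors as rows of a 4×4 matrix; dependence ⇔ determinant zero.
Cofactor expansion gives det = 18*λ + 68.
This vanishes exactly when λ = -34/9.

λ = -34/9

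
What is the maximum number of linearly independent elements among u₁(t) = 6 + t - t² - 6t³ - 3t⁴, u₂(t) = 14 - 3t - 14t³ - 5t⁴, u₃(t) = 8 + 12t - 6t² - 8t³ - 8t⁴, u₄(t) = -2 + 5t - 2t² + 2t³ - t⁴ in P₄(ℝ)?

2

Pass to coordinate vectors with respect to the basis {1, t, …, t⁴}.
Form the matrix with u₁, u₂, u₃, u₄ as columns and reduce.
There are 2 pivot columns, so rank = 2.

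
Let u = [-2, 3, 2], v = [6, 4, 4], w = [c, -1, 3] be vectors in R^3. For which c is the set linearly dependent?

The set is linearly dependent precisely when det[u; v; w] = 0.
Expanding, det = 4*c - 98.
Setting this to zero gives c = 49/2.

c = 49/2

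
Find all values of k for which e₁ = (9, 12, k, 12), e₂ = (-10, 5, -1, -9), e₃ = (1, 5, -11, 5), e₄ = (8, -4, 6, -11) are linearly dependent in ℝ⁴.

Dependence holds iff the 4×4 matrix [e₁ e₂ e₃ e₄] is singular.
Cofactor expansion gives det = 1001*k + 30030.
Solving 1001*k + 30030 = 0 yields k = -30.

k = -30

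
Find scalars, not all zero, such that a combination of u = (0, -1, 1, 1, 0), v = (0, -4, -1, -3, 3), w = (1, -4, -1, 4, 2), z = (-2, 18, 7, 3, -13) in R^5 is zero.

2u - 3v - 2w - z = 0

Row-reduce the matrix with u, v, w, z as columns; the null space gives the coefficients.
The free variable yields coefficients (2, -3, -2, -1) (any nonzero multiple also works).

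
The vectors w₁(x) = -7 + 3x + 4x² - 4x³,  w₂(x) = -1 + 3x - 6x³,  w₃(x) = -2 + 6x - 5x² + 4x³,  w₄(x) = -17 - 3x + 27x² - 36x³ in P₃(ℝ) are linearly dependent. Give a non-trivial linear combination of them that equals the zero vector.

3w₁ + 2w₂ - 3w₃ - w₄ = 0

Take coordinates with respect to {1, x, …, x³}.
Row-reduce the matrix with w₁, w₂, w₃, w₄ as columns; the null space gives the coefficients.
The free variable yields coefficients (3, 2, -3, -1) (any nonzero multiple also works).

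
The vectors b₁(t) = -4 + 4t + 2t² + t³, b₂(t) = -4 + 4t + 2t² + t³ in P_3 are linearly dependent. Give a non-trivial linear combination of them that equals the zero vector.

b₁ - b₂ = 0

Take coordinates with respect to {1, t, …, t³}.
Set up α₁b₁ + α₂b₂ = 0 and solve the homogeneous system.
One solution (up to scaling) is (1, -1).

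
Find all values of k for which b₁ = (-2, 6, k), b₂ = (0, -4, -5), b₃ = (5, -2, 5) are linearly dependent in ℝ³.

k = 9/2

The vectors are dependent exactly when the determinant of the matrix with rows b₁, b₂, b₃ vanishes.
Cofactor expansion gives det = 20*k - 90.
Setting this to zero gives k = 9/2.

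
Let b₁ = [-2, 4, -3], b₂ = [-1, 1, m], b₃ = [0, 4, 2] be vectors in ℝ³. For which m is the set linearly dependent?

Dependence holds iff the 3×3 matrix [b₁ b₂ b₃] is singular.
Cofactor expansion gives det = 8*m + 16.
Setting this to zero gives m = -2.

m = -2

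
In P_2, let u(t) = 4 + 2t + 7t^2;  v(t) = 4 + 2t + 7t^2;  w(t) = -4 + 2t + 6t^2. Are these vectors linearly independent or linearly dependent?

linearly dependent

Write each element as a coordinate vector in ℝ³ using {1, t, t^2}.
The matrix [u|v|w] has determinant 0.
A zero determinant means the columns are linearly dependent.
Indeed u - v = 0.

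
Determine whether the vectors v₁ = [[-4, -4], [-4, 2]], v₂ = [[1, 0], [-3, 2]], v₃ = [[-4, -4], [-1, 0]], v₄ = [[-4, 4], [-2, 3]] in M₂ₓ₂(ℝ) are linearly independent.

linearly independent

Take coordinates with respect to the standard basis {E₁₁, E₁₂, E₂₁, E₂₂}.
Row-reduce the matrix whose columns are v₁, v₂, v₃, v₄.
The reduction yields 4 nonzero rows, so the rank is 4.
Since rank = 4 (the number of vectors), the set is linearly independent.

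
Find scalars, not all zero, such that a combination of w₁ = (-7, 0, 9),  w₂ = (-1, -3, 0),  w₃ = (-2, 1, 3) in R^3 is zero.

Set up α₁w₁ + … + α₃w₃ = 0 and solve the homogeneous system.
One solution (up to scaling) is (1, -1, -3).

w₁ - w₂ - 3w₃ = 0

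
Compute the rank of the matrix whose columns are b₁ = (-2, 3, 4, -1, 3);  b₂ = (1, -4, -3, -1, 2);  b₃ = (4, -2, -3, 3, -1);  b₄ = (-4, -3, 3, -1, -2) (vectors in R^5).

Row-reduce the 4×5 matrix with these as rows.
Exactly 4 pivots survive; hence the rank is 4.

rank 4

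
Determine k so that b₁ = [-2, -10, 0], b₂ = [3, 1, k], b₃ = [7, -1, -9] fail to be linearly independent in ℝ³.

k = -7/2

Dependence holds iff the 3×3 matrix [b₁ b₂ b₃] is singular.
Cofactor expansion gives det = -72*k - 252.
This vanishes exactly when k = -7/2.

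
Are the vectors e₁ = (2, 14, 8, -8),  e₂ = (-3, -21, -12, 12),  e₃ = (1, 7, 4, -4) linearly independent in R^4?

Place the vectors as rows of a 3×4 matrix and reduce to echelon form.
The reduction yields 1 nonzero row, so the rank is 1.
Since rank 1 < 3, the set is linearly dependent.

linearly dependent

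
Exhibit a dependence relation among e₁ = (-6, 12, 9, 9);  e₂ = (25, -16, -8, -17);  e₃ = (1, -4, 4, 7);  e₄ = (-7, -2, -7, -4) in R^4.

2e₁ + e₂ + e₃ + 2e₄ = 0

Set up α₁e₁ + … + α₄e₄ = 0 and solve the homogeneous system.
A generator of the null space is (2, 1, 1, 2).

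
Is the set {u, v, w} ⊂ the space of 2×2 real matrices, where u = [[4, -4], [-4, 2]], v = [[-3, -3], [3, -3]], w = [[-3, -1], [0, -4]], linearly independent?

Write each element as a coordinate vector in ℝ⁴ using {E₁₁, E₁₂, E₂₁, E₂₂}.
Row-reduce the matrix whose columns are u, v, w.
The reduction yields 3 nonzero rows, so the rank is 3.
Since rank = 3 (the number of vectors), the set is linearly independent.

linearly independent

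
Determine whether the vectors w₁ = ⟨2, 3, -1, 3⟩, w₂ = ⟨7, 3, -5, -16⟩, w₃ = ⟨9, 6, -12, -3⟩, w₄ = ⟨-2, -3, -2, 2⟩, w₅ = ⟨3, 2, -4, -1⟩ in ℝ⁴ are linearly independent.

There are 5 vectors in a 4-dimensional space, so they cannot be linearly independent.

linearly dependent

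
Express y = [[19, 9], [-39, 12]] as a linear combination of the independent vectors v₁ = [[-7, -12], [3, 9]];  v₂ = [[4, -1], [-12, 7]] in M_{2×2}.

y = -v₁ + 3v₂

Identify each element with its coordinate vector in ℝ⁴ via {E₁₁, E₁₂, E₂₁, E₂₂}.
Set up the augmented matrix [v₁ | v₂ | y] and row-reduce.
Back-substitution yields (α₁, α₂) = (-1, 3).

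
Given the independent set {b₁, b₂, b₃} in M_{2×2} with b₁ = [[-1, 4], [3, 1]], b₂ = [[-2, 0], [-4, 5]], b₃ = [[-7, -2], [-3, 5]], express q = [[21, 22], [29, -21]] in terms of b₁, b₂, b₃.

Identify each element with its coordinate vector in ℝ⁴ via {E₁₁, E₁₂, E₂₁, E₂₂}.
Solve the system with b₁, b₂, b₃ as columns and q as the right-hand side.
Row-reducing the augmented matrix gives the unique coefficients (c₁, c₂, c₃) = (4, -2, -3).

q = 4b₁ - 2b₂ - 3b₃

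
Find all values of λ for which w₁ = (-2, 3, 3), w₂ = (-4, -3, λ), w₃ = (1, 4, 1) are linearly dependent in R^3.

Place the vectors as rows of a 3×3 matrix; dependence ⇔ determinant zero.
The determinant works out to 11*λ - 21.
This vanishes exactly when λ = 21/11.

λ = 21/11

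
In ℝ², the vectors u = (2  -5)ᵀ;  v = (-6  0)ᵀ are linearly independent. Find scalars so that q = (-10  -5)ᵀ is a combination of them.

q = u + 2v

Set up the augmented matrix [u | v | q] and row-reduce.
The system has the unique solution (a₁, a₂) = (1, 2).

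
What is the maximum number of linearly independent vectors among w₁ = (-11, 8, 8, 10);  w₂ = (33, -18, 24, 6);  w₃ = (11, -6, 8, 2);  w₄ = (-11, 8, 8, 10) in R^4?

Put the 4×4 matrix [w₁|w₂|w₃|w₄] into echelon form.
The echelon form has 2 nonzero rows, so the rank is 2.

2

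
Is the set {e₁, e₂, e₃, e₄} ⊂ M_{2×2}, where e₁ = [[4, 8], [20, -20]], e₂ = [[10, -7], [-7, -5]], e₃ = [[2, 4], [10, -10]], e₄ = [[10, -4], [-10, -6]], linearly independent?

linearly dependent

Take coordinates with respect to the standard basis {E₁₁, E₁₂, E₂₁, E₂₂}.
One vector is a scalar multiple of another, so the set is dependent.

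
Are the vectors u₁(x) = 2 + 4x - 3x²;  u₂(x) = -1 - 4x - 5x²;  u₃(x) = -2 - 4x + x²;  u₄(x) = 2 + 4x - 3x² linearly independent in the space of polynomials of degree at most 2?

Take coordinates with respect to the standard basis {1, x, x²}.
There are 4 vectors in a 3-dimensional space, so they cannot be linearly independent.

linearly dependent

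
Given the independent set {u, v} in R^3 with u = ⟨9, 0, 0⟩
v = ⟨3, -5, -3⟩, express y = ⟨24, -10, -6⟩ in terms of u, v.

Set up the augmented matrix [u | v | y] and row-reduce.
Row-reducing the augmented matrix gives the unique coefficients (c₁, c₂) = (2, 2).

y = 2u + 2v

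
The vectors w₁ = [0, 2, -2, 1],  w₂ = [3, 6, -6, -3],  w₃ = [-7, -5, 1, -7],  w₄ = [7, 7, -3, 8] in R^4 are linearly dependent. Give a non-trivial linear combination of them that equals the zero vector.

Row-reduce the matrix with w₁, w₂, w₃, w₄ as columns; the null space gives the coefficients.
The free variable yields coefficients (1, 0, -1, -1) (any nonzero multiple also works).

w₁ - w₃ - w₄ = 0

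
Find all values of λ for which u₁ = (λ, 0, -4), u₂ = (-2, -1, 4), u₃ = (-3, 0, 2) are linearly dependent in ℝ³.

λ = 6

The vectors are dependent exactly when the determinant of the matrix with rows u₁, u₂, u₃ vanishes.
The determinant works out to 12 - 2*λ.
Setting this to zero gives λ = 6.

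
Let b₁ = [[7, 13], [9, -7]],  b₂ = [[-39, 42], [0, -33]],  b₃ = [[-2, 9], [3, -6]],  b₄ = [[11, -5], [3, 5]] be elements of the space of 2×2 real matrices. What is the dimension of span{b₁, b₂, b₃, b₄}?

Pass to coordinate vectors with respect to the basis {E₁₁, E₁₂, E₂₁, E₂₂}.
Apply Gaussian elimination to the matrix whose rows are b₁, b₂, b₃, b₄.
The echelon form has 2 nonzero rows, so the rank is 2.

dim = 2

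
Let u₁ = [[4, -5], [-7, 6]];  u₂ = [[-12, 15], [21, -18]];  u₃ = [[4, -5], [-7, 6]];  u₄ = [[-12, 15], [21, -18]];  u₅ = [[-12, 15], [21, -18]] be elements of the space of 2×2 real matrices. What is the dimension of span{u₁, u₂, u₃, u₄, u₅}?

dim = 1

Represent each element by its coordinate vector in ℝ⁴.
Row-reduce the 5×4 matrix with these as rows.
Reduction leaves 1 leading entry, giving rank 1.
(With 5 elements in a 4-dimensional space the rank is at most 4.)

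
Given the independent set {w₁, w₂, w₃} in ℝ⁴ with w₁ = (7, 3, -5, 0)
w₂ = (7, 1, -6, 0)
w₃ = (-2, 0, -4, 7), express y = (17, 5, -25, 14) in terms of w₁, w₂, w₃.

Set up the augmented matrix [w₁ | w₂ | w₃ | y] and row-reduce.
Back-substitution yields (α₁, α₂, α₃) = (1, 2, 2).

y = w₁ + 2w₂ + 2w₃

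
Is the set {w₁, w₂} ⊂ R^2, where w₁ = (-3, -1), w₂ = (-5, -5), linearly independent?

linearly independent

The matrix [w₁|w₂] has determinant 10.
A nonzero determinant means the columns are linearly independent.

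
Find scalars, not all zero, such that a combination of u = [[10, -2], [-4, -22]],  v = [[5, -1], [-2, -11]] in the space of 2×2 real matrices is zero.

Write each element as a vector in ℝ⁴ using {E₁₁, E₁₂, E₂₁, E₂₂}.
Write the vectors as columns of a matrix and find a nonzero vector in its null space.
A generator of the null space is (1, -2).

u - 2v = 0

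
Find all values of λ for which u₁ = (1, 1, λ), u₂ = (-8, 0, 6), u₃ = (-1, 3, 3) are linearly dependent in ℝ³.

Dependence holds iff the 3×3 matrix [u₁ u₂ u₃] is singular.
Expanding, det = -24*λ.
This vanishes exactly when λ = 0.

λ = 0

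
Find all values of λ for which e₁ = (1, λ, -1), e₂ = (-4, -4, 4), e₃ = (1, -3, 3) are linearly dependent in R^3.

Place the vectors as rows of a 3×3 matrix; dependence ⇔ determinant zero.
The determinant works out to 16*λ - 16.
Solving 16*λ - 16 = 0 yields λ = 1.

λ = 1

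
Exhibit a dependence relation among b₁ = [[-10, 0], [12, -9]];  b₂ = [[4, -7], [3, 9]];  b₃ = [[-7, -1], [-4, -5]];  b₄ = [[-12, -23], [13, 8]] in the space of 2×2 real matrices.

Take coordinates with respect to {E₁₁, E₁₂, E₂₁, E₂₂}.
Solve the homogeneous system with b₁, b₂, b₃, b₄ as columns by row-reducing the coefficient matrix.
One solution (up to scaling) is (1, 3, 2, -1).

b₁ + 3b₂ + 2b₃ - b₄ = 0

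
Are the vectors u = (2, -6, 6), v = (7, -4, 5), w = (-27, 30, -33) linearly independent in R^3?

Form the 3×3 matrix with these as columns; its determinant is 0.
A zero determinant means the columns are linearly dependent.
Indeed 3u + 3v + w = 0.

linearly dependent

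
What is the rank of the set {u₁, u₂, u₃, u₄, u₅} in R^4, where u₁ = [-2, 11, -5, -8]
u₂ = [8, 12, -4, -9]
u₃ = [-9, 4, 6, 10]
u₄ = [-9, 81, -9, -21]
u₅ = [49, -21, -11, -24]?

Form the matrix with u₁, u₂, u₃, u₄, u₅ as columns and reduce.
Exactly 3 pivots survive; hence the rank is 3.
(With 5 elements in a 4-dimensional space the rank is at most 4.)

rank 3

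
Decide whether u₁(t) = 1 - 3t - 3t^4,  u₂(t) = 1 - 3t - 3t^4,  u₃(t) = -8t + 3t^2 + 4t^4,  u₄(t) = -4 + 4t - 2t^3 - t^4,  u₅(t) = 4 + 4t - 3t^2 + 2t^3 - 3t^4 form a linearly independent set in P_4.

linearly dependent

Write each element as a coordinate vector in ℝ⁵ using {1, t, …, t^4}.
Two of the vectors are equal, giving an immediate dependence.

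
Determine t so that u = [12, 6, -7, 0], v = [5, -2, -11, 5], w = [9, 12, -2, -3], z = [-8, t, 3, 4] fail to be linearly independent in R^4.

t = -22

Dependence holds iff the 4×4 matrix [u v w z] is singular.
The determinant works out to 96*t + 2112.
Solving 96*t + 2112 = 0 yields t = -22.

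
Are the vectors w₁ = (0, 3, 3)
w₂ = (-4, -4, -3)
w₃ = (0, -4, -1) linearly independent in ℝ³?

linearly independent

Row-reduce the matrix whose columns are w₁, w₂, w₃.
The reduction yields 3 nonzero rows, so the rank is 3.
Since rank = 3 (the number of vectors), the set is linearly independent.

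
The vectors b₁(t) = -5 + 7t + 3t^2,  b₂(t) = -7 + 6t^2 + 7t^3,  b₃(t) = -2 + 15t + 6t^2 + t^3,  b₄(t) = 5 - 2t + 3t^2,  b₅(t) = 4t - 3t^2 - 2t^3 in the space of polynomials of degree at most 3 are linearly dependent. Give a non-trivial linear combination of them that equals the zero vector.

b₁ + b₂ - b₃ + 2b₄ + 3b₅ = 0

Pass to coordinate vectors relative to the basis {1, t, …, t^3}.
Write the vectors as columns of a matrix and find a nonzero vector in its null space.
The free variable yields coefficients (1, 1, -1, 2, 3) (any nonzero multiple also works).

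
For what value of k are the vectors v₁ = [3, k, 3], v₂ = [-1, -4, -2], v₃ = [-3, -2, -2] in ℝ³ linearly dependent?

Dependence holds iff the 3×3 matrix [v₁ v₂ v₃] is singular.
Cofactor expansion gives det = 4*k - 18.
This vanishes exactly when k = 9/2.

k = 9/2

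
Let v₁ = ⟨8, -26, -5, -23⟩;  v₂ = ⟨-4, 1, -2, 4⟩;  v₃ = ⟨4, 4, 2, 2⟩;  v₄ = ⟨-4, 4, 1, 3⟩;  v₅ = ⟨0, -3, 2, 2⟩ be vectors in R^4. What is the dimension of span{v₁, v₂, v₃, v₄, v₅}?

dim = 4

Form the matrix with v₁, v₂, v₃, v₄, v₅ as columns and reduce.
There are 4 pivot columns, so rank = 4.
(With 5 elements in a 4-dimensional space the rank is at most 4.)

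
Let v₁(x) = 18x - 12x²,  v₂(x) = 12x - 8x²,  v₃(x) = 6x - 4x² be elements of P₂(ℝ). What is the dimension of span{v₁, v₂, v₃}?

Use coordinates relative to {1, x, x²}.
Apply Gaussian elimination to the matrix whose rows are v₁, v₂, v₃.
There is 1 pivot column, so rank = 1.

dim = 1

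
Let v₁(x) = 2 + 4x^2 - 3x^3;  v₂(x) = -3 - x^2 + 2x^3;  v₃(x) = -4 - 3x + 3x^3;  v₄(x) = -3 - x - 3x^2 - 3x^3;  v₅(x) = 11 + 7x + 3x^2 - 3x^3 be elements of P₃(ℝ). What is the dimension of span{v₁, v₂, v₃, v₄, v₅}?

Pass to coordinate vectors with respect to the basis {1, x, …, x^3}.
Form the matrix with v₁, v₂, v₃, v₄, v₅ as columns and reduce.
Reduction leaves 4 leading entries, giving rank 4.
(With 5 elements in a 4-dimensional space the rank is at most 4.)

dim = 4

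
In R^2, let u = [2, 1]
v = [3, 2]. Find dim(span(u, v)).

Row-reduce the 2×2 matrix with these as rows.
Reduction leaves 2 leading entries, giving rank 2.

2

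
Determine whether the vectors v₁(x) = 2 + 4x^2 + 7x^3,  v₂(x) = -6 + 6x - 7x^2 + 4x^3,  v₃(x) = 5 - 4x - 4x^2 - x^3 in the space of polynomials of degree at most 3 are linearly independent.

Take coordinates with respect to the standard basis {1, x, …, x^3}.
Place the vectors as rows of a 3×4 matrix and reduce to echelon form.
The reduction yields 3 nonzero rows, so the rank is 3.
Since rank = 3 (the number of vectors), the set is linearly independent.

linearly independent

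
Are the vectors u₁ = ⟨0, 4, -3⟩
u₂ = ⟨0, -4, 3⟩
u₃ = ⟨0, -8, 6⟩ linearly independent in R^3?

linearly dependent

The matrix [u₁|u₂|u₃] has determinant 0.
A zero determinant means the columns are linearly dependent.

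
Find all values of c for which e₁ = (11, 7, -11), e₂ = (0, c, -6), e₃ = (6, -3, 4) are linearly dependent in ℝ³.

Dependence holds iff the 3×3 matrix [e₁ e₂ e₃] is singular.
The determinant works out to 110*c - 450.
Solving 110*c - 450 = 0 yields c = 45/11.

c = 45/11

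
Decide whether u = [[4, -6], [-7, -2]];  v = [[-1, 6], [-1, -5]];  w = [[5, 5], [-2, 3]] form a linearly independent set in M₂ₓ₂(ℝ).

Take coordinates with respect to the standard basis {E₁₁, E₁₂, E₂₁, E₂₂}.
Row-reduce the matrix whose columns are u, v, w.
The reduction yields 3 nonzero rows, so the rank is 3.
Since rank = 3 (the number of vectors), the set is linearly independent.

linearly independent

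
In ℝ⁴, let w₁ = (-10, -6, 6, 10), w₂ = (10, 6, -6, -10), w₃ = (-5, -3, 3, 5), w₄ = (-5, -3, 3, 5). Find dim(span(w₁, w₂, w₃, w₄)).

dim = 1

Apply Gaussian elimination to the matrix whose rows are w₁, w₂, w₃, w₄.
The echelon form has 1 nonzero row, so the rank is 1.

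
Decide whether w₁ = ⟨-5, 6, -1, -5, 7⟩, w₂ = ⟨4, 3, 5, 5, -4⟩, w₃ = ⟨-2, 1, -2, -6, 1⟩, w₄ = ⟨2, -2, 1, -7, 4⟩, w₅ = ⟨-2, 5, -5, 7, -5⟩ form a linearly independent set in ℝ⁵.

linearly independent

The matrix [w₁|w₂|w₃|w₄|w₅] has determinant -7968.
A nonzero determinant means the columns are linearly independent.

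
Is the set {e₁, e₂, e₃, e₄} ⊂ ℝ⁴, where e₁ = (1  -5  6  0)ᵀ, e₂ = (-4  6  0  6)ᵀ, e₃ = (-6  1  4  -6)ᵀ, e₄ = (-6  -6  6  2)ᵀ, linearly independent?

The matrix [e₁|e₂|e₃|e₄] has determinant 3260.
A nonzero determinant means the columns are linearly independent.

linearly independent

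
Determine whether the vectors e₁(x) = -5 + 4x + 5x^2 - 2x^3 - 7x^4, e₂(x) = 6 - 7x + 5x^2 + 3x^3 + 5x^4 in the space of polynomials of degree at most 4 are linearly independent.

Take coordinates with respect to the standard basis {1, x, …, x^4}.
Row-reduce the matrix whose columns are e₁, e₂.
The reduction yields 2 nonzero rows, so the rank is 2.
Since rank = 2 (the number of vectors), the set is linearly independent.

linearly independent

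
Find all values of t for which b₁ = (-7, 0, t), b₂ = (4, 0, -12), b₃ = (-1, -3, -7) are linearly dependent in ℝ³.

Place the vectors as rows of a 3×3 matrix; dependence ⇔ determinant zero.
Cofactor expansion gives det = 252 - 12*t.
Solving 252 - 12*t = 0 yields t = 21.

t = 21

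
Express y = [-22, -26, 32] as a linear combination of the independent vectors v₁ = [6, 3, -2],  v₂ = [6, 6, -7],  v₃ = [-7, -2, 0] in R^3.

y = -2v₁ - 4v₂ - 2v₃

Write y = a₁v₁ + … + a₃v₃ and equate components.
Back-substitution yields (a₁, a₂, a₃) = (-2, -4, -2).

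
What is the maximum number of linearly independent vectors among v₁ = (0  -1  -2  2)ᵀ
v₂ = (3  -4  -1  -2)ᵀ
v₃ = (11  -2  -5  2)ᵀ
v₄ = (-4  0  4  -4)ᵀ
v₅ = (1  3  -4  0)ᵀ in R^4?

Apply Gaussian elimination to the matrix whose rows are v₁, v₂, v₃, v₄, v₅.
The echelon form has 4 nonzero rows, so the rank is 4.
(With 5 elements in a 4-dimensional space the rank is at most 4.)

4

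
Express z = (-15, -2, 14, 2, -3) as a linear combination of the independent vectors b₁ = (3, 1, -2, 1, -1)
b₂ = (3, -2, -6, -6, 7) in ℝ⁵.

Write z = a₁b₁ + a₂b₂ and equate components.
Back-substitution yields (a₁, a₂) = (-4, -1).

z = -4b₁ - b₂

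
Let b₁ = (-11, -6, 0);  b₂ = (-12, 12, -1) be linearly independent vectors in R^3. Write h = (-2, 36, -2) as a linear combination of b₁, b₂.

h = -2b₁ + 2b₂

Write h = c₁b₁ + c₂b₂ and equate components.
Back-substitution yields (c₁, c₂) = (-2, 2).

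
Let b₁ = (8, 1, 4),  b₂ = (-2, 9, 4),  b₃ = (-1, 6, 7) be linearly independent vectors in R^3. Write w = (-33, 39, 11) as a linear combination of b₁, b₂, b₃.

w = -3b₁ + 4b₂ + b₃

Solve the system with b₁, b₂, b₃ as columns and w as the right-hand side.
The system has the unique solution (α₁, α₂, α₃) = (-3, 4, 1).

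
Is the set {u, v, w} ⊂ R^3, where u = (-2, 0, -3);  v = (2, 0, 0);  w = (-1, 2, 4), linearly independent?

linearly independent

Form the 3×3 matrix with these as columns; its determinant is -12.
A nonzero determinant means the columns are linearly independent.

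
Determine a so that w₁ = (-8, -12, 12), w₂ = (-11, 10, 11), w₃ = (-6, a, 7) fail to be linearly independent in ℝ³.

a = 7/11

The set is linearly dependent precisely when det[w₁; w₂; w₃] = 0.
Cofactor expansion gives det = 28 - 44*a.
This vanishes exactly when a = 7/11.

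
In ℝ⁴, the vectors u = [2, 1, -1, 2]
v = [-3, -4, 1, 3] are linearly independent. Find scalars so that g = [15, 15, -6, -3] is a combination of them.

g = 3u - 3v

Solve the system with u, v as columns and g as the right-hand side.
Row-reducing the augmented matrix gives the unique coefficients (c₁, c₂) = (3, -3).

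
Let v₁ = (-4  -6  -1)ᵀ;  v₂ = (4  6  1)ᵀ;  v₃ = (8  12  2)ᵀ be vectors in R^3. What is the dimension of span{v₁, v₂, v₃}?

1

Row-reduce the 3×3 matrix with these as rows.
There is 1 pivot column, so rank = 1.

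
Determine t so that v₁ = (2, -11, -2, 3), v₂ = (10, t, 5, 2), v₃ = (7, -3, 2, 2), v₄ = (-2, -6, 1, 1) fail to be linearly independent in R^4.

t = -9/11

Dependence holds iff the 4×4 matrix [v₁ v₂ v₃ v₄] is singular.
Cofactor expansion gives det = 55*t + 45.
Setting this to zero gives t = -9/11.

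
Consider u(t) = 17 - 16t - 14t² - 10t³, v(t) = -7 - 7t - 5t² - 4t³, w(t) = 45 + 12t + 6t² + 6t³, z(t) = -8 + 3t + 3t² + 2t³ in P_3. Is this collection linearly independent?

Take coordinates with respect to the standard basis {1, t, …, t³}.
The matrix [u|v|w|z] has determinant 0.
A zero determinant means the columns are linearly dependent.
Indeed u - 4v - w = 0.

linearly dependent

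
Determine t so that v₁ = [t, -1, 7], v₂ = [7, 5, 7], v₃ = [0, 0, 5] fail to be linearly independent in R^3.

The set is linearly dependent precisely when det[v₁; v₂; v₃] = 0.
The determinant works out to 25*t + 35.
Solving 25*t + 35 = 0 yields t = -7/5.

t = -7/5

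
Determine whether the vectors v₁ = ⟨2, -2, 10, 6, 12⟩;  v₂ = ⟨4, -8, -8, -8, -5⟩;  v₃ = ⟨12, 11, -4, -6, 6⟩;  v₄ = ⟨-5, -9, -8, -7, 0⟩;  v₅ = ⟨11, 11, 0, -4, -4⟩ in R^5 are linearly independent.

Form the 5×5 matrix with these as columns; its determinant is 80018.
A nonzero determinant means the columns are linearly independent.

linearly independent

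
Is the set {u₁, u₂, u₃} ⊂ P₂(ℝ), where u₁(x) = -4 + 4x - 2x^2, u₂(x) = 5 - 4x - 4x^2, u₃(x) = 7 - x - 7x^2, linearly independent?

linearly independent

Write each element as a coordinate vector in ℝ³ using {1, x, x^2}.
Place the vectors as rows of a 3×3 matrix and reduce to echelon form.
The reduction yields 3 nonzero rows, so the rank is 3.
Since rank = 3 (the number of vectors), the set is linearly independent.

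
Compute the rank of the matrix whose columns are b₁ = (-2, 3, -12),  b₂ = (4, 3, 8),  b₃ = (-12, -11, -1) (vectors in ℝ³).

Put the 3×3 matrix [b₁|b₂|b₃] into echelon form.
Reduction leaves 3 leading entries, giving rank 3.

3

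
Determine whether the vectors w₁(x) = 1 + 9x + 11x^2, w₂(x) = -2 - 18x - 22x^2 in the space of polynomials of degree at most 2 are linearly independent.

linearly dependent

Write each element as a coordinate vector in ℝ³ using {1, x, x^2}.
One vector is a scalar multiple of another, so the set is dependent.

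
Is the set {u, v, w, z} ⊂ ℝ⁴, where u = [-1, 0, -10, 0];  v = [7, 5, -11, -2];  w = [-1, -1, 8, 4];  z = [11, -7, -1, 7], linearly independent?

The matrix [u|v|w|z] has determinant -4077.
A nonzero determinant means the columns are linearly independent.

linearly independent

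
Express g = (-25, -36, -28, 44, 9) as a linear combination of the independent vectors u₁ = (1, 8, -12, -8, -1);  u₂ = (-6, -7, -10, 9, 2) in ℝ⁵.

Solve the system with u₁, u₂ as columns and g as the right-hand side.
The system has the unique solution (c₁, c₂) = (-1, 4).

g = -u₁ + 4u₂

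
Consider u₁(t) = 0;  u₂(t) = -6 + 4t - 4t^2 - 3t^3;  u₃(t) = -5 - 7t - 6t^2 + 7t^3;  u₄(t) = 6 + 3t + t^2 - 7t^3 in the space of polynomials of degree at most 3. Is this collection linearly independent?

Take coordinates with respect to the standard basis {1, t, …, t^3}.
One of the vectors is the zero vector, so the set is linearly dependent.

linearly dependent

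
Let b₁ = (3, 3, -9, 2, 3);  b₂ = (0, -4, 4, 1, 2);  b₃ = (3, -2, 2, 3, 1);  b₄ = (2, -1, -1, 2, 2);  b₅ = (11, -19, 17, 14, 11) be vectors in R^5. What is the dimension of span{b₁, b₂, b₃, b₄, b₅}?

3

Apply Gaussian elimination to the matrix whose rows are b₁, b₂, b₃, b₄, b₅.
The echelon form has 3 nonzero rows, so the rank is 3.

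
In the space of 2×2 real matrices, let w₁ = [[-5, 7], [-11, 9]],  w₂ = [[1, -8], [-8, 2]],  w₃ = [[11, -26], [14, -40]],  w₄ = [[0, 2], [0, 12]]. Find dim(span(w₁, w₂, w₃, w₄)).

Pass to coordinate vectors with respect to the basis {E₁₁, E₁₂, E₂₁, E₂₂}.
Put the 4×4 matrix [w₁|w₂|w₃|w₄] into echelon form.
The echelon form has 3 nonzero rows, so the rank is 3.

3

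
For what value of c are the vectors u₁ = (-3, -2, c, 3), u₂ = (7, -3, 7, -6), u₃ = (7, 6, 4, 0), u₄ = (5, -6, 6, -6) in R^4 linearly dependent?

c = -25/9

The set is linearly dependent precisely when det[u₁; u₂; u₃; u₄] = 0.
Cofactor expansion gives det = 54*c + 150.
Setting this to zero gives c = -25/9.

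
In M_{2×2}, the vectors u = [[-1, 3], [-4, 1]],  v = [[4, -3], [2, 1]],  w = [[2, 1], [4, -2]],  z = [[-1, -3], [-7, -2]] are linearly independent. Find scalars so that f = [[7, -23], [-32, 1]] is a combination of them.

Identify each element with its coordinate vector in ℝ⁴ via {E₁₁, E₁₂, E₂₁, E₂₂}.
Since u, v, w, z are independent, the coefficients expressing f are uniquely determined by a linear system.
Back-substitution yields (c₁, …, c₄) = (1, 4, -2, 4).

f = u + 4v - 2w + 4z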